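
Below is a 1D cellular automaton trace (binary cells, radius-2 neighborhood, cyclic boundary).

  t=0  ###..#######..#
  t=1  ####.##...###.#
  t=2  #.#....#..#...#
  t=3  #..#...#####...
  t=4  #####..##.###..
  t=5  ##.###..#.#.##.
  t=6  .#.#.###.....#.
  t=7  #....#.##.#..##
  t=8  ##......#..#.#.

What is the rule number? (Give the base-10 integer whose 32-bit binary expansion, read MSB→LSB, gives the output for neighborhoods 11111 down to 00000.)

  nb #####: next=.  (t=0,i=7, bit31=0)
  nb ####.: next=#  (t=0,i=1, bit30=1)
  nb ###.#: next=.  (t=1,i=3, bit29=0)
  nb ###..: next=#  (t=0,i=2, bit28=1)
  nb ##.##: next=.  (t=1,i=4, bit27=0)
  nb ##.#.: next=.  (t=2,i=1, bit26=0)
  nb ##..#: next=#  (t=0,i=3, bit25=1)
  nb ##...: next=#  (t=1,i=7, bit24=1)
  nb #.###: next=#  (t=1,i=14, bit23=1)
  nb #.##.: next=.  (t=1,i=5, bit22=0)
  nb #.#.#: next=.  (t=5,i=10, bit21=0)
  nb #.#..: next=.  (t=2,i=2, bit20=0)
  nb #..##: next=.  (t=0,i=4, bit19=0)
  nb #..#.: next=#  (t=2,i=9, bit18=1)
  nb #...#: next=.  (t=1,i=8, bit17=0)
  nb #....: next=.  (t=2,i=4, bit16=0)
  nb .####: next=#  (t=0,i=0, bit15=1)
  nb .###.: next=.  (t=1,i=11, bit14=0)
  nb .##.#: next=#  (t=2,i=0, bit13=1)
  nb .##..: next=.  (t=1,i=6, bit12=0)
  nb .#.##: next=.  (t=5,i=11, bit11=0)
  nb .#.#.: next=.  (t=5,i=9, bit10=0)
  nb .#..#: next=#  (t=2,i=8, bit9=1)
  nb .#...: next=#  (t=2,i=3, bit8=1)
  nb ..###: next=#  (t=0,i=5, bit7=1)
  nb ..##.: next=.  (t=2,i=14, bit6=0)
  nb ..#.#: next=.  (t=5,i=8, bit5=0)
  nb ..#..: next=#  (t=2,i=7, bit4=1)
  nb ...##: next=.  (t=1,i=9, bit3=0)
  nb ...#.: next=.  (t=2,i=6, bit2=0)
  nb ....#: next=.  (t=2,i=5, bit1=0)
  nb .....: next=#  (t=6,i=10, bit0=1)
  bits 01010011100001001010001110010001 = 1401201553

1401201553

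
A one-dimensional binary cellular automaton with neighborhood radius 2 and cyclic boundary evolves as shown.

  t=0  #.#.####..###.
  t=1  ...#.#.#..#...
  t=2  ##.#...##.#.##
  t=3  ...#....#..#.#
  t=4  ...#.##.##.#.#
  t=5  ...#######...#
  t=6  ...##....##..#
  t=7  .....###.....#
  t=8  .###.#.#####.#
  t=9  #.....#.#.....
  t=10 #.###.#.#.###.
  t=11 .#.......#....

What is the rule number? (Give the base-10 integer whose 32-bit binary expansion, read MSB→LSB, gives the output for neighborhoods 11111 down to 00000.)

  [31] ##### => .  t=5,i=5
  [30] ####. => .  t=0,i=6
  [29] ###.# => .  t=0,i=12
  [28] ###.. => #  t=0,i=7
  [27] ##.## => #  t=4,i=7
  [26] ##.#. => .  t=0,i=13
  [25] ##..# => .  t=0,i=8
  [24] ##... => #  t=5,i=10
  [23] #.### => .  t=0,i=4
  [22] #.##. => #  t=4,i=5
  [21] #.#.# => .  t=0,i=0
  [20] #.#.. => #  t=1,i=7
  [19] #..## => .  t=0,i=9
  [18] #..#. => .  t=1,i=9
  [17] #...# => .  t=2,i=5
  [16] #.... => #  t=1,i=12
  [15] .#### => #  t=0,i=5
  [14] .###. => .  t=0,i=11
  [13] .##.# => #  t=2,i=8
  [12] .##.. => .  t=6,i=4
  [11] .#.## => #  t=0,i=3
  [10] .#.#. => .  t=0,i=1
  [9] .#..# => #  t=1,i=8
  [8] .#... => .  t=1,i=11
  [7] ..### => #  t=0,i=10
  [6] ..##. => .  t=2,i=7
  [5] ..#.# => #  t=1,i=3
  [4] ..#.. => #  t=1,i=10
  [3] ...## => .  t=2,i=6
  [2] ...#. => .  t=1,i=2
  [1] ....# => #  t=1,i=1
  [0] ..... => #  t=1,i=0
  bits 00011001010100011010101010110011 = 424782515

424782515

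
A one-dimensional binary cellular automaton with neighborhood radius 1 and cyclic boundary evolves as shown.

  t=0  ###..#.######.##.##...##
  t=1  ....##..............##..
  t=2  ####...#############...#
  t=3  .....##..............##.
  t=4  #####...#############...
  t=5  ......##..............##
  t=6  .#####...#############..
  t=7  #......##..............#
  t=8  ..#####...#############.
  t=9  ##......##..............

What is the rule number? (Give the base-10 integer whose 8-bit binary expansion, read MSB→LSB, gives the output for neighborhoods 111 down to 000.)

  ###|.  b7=0 t=0,i=0
  ##.|.  b6=0 t=0,i=2
  #.#|.  b5=0 t=0,i=6
  #..|.  b4=0 t=0,i=3
  .##|.  b3=0 t=0,i=7
  .#.|#  b2=1 t=0,i=5
  ..#|#  b1=1 t=0,i=4
  ...|#  b0=1 t=0,i=20
  bits 00000111 = 7

7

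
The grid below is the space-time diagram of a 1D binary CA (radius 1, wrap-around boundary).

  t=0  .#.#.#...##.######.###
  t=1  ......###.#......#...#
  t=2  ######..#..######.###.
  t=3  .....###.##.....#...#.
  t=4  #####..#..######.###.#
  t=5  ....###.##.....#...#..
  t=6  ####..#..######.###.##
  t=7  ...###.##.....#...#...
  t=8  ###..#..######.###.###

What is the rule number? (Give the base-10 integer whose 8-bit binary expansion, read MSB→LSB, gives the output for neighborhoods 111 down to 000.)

83

  nb ###: next=.  (t=0,i=13, bit7=0)
  nb ##.: next=#  (t=0,i=10, bit6=1)
  nb #.#: next=.  (t=0,i=0, bit5=0)
  nb #..: next=#  (t=0,i=6, bit4=1)
  nb .##: next=.  (t=0,i=9, bit3=0)
  nb .#.: next=.  (t=0,i=1, bit2=0)
  nb ..#: next=#  (t=0,i=8, bit1=1)
  nb ...: next=#  (t=0,i=7, bit0=1)
  bits 01010011 = 83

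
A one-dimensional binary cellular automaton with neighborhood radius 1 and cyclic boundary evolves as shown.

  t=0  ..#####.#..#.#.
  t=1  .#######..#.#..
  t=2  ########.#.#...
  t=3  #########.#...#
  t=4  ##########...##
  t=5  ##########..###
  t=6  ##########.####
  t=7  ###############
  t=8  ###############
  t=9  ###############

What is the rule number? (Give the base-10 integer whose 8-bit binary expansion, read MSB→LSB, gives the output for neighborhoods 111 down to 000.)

  [7] ### => #  t=0,i=3
  [6] ##. => #  t=0,i=6
  [5] #.# => #  t=0,i=7
  [4] #.. => .  t=0,i=9
  [3] .## => #  t=0,i=2
  [2] .#. => .  t=0,i=8
  [1] ..# => #  t=0,i=1
  [0] ... => .  t=0,i=0
  bits 11101010 = 234

234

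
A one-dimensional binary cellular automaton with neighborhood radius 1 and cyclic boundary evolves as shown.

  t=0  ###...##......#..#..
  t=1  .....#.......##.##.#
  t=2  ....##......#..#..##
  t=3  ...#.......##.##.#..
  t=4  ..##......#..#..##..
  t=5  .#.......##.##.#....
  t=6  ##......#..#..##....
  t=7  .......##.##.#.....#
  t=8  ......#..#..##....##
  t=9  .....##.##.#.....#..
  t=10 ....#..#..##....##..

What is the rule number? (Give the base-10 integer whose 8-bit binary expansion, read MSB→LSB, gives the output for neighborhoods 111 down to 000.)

38

  [7] ### => .  t=0,i=1
  [6] ##. => .  t=0,i=2
  [5] #.# => #  t=1,i=15
  [4] #.. => .  t=0,i=3
  [3] .## => .  t=0,i=0
  [2] .#. => #  t=0,i=14
  [1] ..# => #  t=0,i=5
  [0] ... => .  t=0,i=4
  bits 00100110 = 38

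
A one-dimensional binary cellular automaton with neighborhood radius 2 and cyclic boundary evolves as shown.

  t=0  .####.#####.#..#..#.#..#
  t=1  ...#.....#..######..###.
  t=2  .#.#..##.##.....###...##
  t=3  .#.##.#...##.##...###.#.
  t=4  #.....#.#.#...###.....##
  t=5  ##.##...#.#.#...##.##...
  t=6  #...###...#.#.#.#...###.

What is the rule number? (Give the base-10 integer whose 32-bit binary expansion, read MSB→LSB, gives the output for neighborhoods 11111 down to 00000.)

  ##### -> .   bit 31 = 0  t=0,i=8
  ####. -> #   bit 30 = 1  t=0,i=3
  ###.# -> .   bit 29 = 0  t=0,i=4
  ###.. -> #   bit 28 = 1  t=1,i=17
  ##.## -> .   bit 27 = 0  t=0,i=5
  ##.#. -> .   bit 26 = 0  t=0,i=11
  ##..# -> #   bit 25 = 1  t=1,i=18
  ##... -> #   bit 24 = 1  t=1,i=23
  #.### -> .   bit 23 = 0  t=0,i=1
  #.##. -> .   bit 22 = 0  t=2,i=9
  #.#.# -> #   bit 21 = 1  t=2,i=1
  #.#.. -> #   bit 20 = 1  t=0,i=12
  #..## -> .   bit 19 = 0  t=1,i=11
  #..#. -> #   bit 18 = 1  t=0,i=14
  #...# -> #   bit 17 = 1  t=2,i=20
  #.... -> .   bit 16 = 0  t=1,i=0
  .#### -> .   bit 15 = 0  t=0,i=2
  .###. -> .   bit 14 = 0  t=1,i=21
  .##.# -> .   bit 13 = 0  t=2,i=7
  .##.. -> #   bit 12 = 1  t=2,i=10
  .#.## -> .   bit 11 = 0  t=0,i=0
  .#.#. -> .   bit 10 = 0  t=0,i=19
  .#..# -> #   bit 9 = 1  t=0,i=13
  .#... -> .   bit 8 = 0  t=1,i=4
  ..### -> .   bit 7 = 0  t=1,i=12
  ..##. -> #   bit 6 = 1  t=2,i=6
  ..#.# -> .   bit 5 = 0  t=0,i=18
  ..#.. -> #   bit 4 = 1  t=0,i=15
  ...## -> .   bit 3 = 0  t=2,i=15
  ...#. -> .   bit 2 = 0  t=1,i=2
  ....# -> #   bit 1 = 1  t=1,i=1
  ..... -> #   bit 0 = 1  t=1,i=6
  bits 01010011001101100001001001010011 = 1396052563

1396052563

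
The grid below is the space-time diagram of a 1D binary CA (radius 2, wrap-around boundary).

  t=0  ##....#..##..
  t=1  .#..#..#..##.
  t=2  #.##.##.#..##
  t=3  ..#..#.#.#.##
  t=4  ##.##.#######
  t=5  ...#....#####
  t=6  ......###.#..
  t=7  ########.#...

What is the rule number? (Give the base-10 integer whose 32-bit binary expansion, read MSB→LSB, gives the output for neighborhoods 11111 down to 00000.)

2254724747

  #####|#  b31=1 t=4,i=8
  ####.|.  b30=0 t=4,i=0
  ###.#|.  b29=0 t=2,i=0
  ###..|.  b28=0 t=5,i=12
  ##.##|.  b27=0 t=2,i=1
  ##.#.|#  b26=1 t=2,i=7
  ##..#|#  b25=1 t=0,i=11
  ##...|.  b24=0 t=0,i=2
  #.###|.  b23=0 t=4,i=6
  #.##.|#  b22=1 t=2,i=2
  #.#.#|#  b21=1 t=3,i=7
  #.#..|.  b20=0 t=2,i=8
  #..##|.  b19=0 t=0,i=8
  #..#.|#  b18=1 t=1,i=0
  #...#|.  b17=0 t=5,i=1
  #....|.  b16=0 t=0,i=3
  .####|.  b15=0 t=4,i=7
  .###.|#  b14=1 t=2,i=12
  .##.#|.  b13=0 t=2,i=3
  .##..|#  b12=1 t=0,i=1
  .#.##|#  b11=1 t=3,i=10
  .#.#.|#  b10=1 t=3,i=6
  .#..#|#  b9=1 t=0,i=7
  .#...|.  b8=0 t=5,i=4
  ..###|#  b7=1 t=2,i=11
  ..##.|.  b6=0 t=0,i=0
  ..#.#|.  b5=0 t=3,i=5
  ..#..|.  b4=0 t=0,i=6
  ...##|#  b3=1 t=5,i=7
  ...#.|.  b2=0 t=0,i=5
  ....#|#  b1=1 t=0,i=4
  .....|#  b0=1 t=6,i=0
  bits 10000110011001000101111010001011 = 2254724747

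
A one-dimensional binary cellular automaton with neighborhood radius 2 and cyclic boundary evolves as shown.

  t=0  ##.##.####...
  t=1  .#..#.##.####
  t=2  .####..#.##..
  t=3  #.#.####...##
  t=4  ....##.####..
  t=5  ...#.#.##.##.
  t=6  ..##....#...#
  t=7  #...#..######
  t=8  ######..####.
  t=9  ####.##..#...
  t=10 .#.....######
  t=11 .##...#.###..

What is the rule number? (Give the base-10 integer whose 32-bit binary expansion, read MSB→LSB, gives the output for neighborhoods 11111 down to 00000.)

  [31] ##### => #  t=7,i=9
  [30] ####. => .  t=0,i=8
  [29] ###.# => .  t=1,i=12
  [28] ###.. => #  t=0,i=9
  [27] ##.## => .  t=0,i=2
  [26] ##.#. => .  t=1,i=0
  [25] ##..# => #  t=2,i=5
  [24] ##... => #  t=0,i=10
  [23] #.### => #  t=0,i=6
  [22] #.##. => .  t=0,i=3
  [21] #.#.# => .  t=3,i=2
  [20] #.#.. => #  t=1,i=1
  [19] #..## => .  t=6,i=1
  [18] #..#. => #  t=1,i=3
  [17] #...# => #  t=0,i=11
  [16] #.... => .  t=4,i=12
  [15] .#### => #  t=0,i=7
  [14] .###. => .  t=3,i=12
  [13] .##.# => #  t=0,i=1
  [12] .##.. => .  t=2,i=10
  [11] .#.## => .  t=1,i=5
  [10] .#.#. => .  t=5,i=4
  [9] .#..# => #  t=1,i=2
  [8] .#... => #  t=6,i=9
  [7] ..### => .  t=2,i=1
  [6] ..##. => .  t=0,i=0
  [5] ..#.# => #  t=1,i=4
  [4] ..#.. => #  t=6,i=8
  [3] ...## => #  t=0,i=12
  [2] ...#. => #  t=5,i=2
  [1] ....# => .  t=4,i=2
  [0] ..... => .  t=4,i=0
  bits 10010011100101101010001100111100 = 2476122940

2476122940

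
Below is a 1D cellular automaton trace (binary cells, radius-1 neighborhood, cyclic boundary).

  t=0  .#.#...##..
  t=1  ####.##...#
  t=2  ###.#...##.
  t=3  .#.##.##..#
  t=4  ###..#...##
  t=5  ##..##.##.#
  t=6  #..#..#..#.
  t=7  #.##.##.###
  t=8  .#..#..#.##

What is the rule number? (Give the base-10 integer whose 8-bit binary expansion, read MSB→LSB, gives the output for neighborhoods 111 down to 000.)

  ###|#  b7=1 t=1,i=0
  ##.|.  b6=0 t=0,i=8
  #.#|#  b5=1 t=0,i=2
  #..|.  b4=0 t=0,i=4
  .##|.  b3=0 t=0,i=7
  .#.|#  b2=1 t=0,i=1
  ..#|#  b1=1 t=0,i=0
  ...|#  b0=1 t=0,i=5
  bits 10100111 = 167

167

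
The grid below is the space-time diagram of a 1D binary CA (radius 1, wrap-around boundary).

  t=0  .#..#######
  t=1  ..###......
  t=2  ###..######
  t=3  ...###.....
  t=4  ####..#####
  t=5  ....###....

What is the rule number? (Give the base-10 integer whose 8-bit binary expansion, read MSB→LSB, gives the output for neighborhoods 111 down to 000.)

27

  ### -> .   bit 7 = 0  t=0,i=5
  ##. -> .   bit 6 = 0  t=0,i=10
  #.# -> .   bit 5 = 0  t=0,i=0
  #.. -> #   bit 4 = 1  t=0,i=2
  .## -> #   bit 3 = 1  t=0,i=4
  .#. -> .   bit 2 = 0  t=0,i=1
  ..# -> #   bit 1 = 1  t=0,i=3
  ... -> #   bit 0 = 1  t=1,i=0
  bits 00011011 = 27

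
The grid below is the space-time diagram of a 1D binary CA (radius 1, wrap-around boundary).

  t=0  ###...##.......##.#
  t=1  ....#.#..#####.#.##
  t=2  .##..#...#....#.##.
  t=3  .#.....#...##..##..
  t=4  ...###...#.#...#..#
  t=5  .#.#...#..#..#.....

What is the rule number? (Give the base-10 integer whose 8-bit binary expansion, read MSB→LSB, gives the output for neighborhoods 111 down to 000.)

41

  nb ###: next=.  (t=0,i=0, bit7=0)
  nb ##.: next=.  (t=0,i=2, bit6=0)
  nb #.#: next=#  (t=0,i=17, bit5=1)
  nb #..: next=.  (t=0,i=3, bit4=0)
  nb .##: next=#  (t=0,i=6, bit3=1)
  nb .#.: next=.  (t=1,i=4, bit2=0)
  nb ..#: next=.  (t=0,i=5, bit1=0)
  nb ...: next=#  (t=0,i=4, bit0=1)
  bits 00101001 = 41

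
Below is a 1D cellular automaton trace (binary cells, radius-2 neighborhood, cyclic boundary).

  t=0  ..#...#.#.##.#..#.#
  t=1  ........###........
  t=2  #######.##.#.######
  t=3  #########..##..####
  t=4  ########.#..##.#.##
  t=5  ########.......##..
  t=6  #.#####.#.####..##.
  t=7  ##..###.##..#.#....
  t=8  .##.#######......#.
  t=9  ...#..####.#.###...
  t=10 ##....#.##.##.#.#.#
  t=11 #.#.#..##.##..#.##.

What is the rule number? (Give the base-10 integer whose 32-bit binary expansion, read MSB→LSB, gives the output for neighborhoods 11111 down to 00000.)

  #####|#  b31=1 t=2,i=0
  ####.|#  b30=1 t=2,i=5
  ###.#|#  b29=1 t=2,i=6
  ###..|.  b28=0 t=1,i=10
  ##.##|#  b27=1 t=2,i=7
  ##.#.|.  b26=0 t=0,i=12
  ##..#|#  b25=1 t=3,i=9
  ##...|#  b24=1 t=1,i=11
  #.###|.  b23=0 t=2,i=13
  #.##.|#  b22=1 t=0,i=10
  #.#.#|#  b21=1 t=0,i=8
  #.#..|.  b20=0 t=0,i=13
  #..##|.  b19=0 t=3,i=10
  #..#.|.  b18=0 t=0,i=1
  #...#|.  b17=0 t=0,i=4
  #....|.  b16=0 t=1,i=12
  .####|.  b15=0 t=2,i=14
  .###.|#  b14=1 t=1,i=9
  .##.#|.  b13=0 t=0,i=11
  .##..|#  b12=1 t=3,i=12
  .#.##|#  b11=1 t=0,i=9
  .#.#.|.  b10=0 t=0,i=7
  .#..#|.  b9=0 t=0,i=0
  .#...|.  b8=0 t=0,i=3
  ..###|#  b7=1 t=1,i=8
  ..##.|.  b6=0 t=3,i=11
  ..#.#|.  b5=0 t=0,i=6
  ..#..|.  b4=0 t=0,i=2
  ...##|.  b3=0 t=1,i=7
  ...#.|.  b2=0 t=0,i=5
  ....#|#  b1=1 t=1,i=6
  .....|#  b0=1 t=1,i=0
  bits 11101011011000000101100010000011 = 3948959875

3948959875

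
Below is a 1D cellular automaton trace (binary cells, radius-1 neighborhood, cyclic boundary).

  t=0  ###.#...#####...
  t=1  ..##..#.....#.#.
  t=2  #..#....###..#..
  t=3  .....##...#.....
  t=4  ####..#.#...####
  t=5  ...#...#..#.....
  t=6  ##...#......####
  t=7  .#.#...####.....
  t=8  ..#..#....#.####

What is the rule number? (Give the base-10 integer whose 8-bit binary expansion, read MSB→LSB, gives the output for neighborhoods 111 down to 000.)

97

  [7] ### => .  t=0,i=1
  [6] ##. => #  t=0,i=2
  [5] #.# => #  t=0,i=3
  [4] #.. => .  t=0,i=5
  [3] .## => .  t=0,i=0
  [2] .#. => .  t=0,i=4
  [1] ..# => .  t=0,i=7
  [0] ... => #  t=0,i=6
  bits 01100001 = 97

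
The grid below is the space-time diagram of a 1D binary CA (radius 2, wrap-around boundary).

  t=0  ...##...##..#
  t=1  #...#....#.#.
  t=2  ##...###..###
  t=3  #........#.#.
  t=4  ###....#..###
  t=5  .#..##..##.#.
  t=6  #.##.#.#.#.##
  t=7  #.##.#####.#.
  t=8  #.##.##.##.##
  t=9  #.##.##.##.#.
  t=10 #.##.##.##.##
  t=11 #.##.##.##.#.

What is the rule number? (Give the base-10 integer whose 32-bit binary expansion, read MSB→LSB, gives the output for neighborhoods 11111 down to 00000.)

  [31] ##### => .  t=2,i=12
  [30] ####. => #  t=2,i=0
  [29] ###.# => #  t=6,i=0
  [28] ###.. => .  t=2,i=1
  [27] ##.## => .  t=6,i=1
  [26] ##.#. => .  t=5,i=10
  [25] ##..# => .  t=0,i=10
  [24] ##... => .  t=0,i=5
  [23] #.### => #  t=6,i=11
  [22] #.##. => #  t=6,i=2
  [21] #.#.# => #  t=1,i=11
  [20] #.#.. => #  t=1,i=0
  [19] #..## => #  t=2,i=9
  [18] #..#. => #  t=0,i=11
  [17] #...# => .  t=0,i=1
  [16] #.... => #  t=1,i=6
  [15] .#### => #  t=2,i=11
  [14] .###. => .  t=2,i=6
  [13] .##.# => #  t=5,i=9
  [12] .##.. => #  t=0,i=4
  [11] .#.## => .  t=6,i=10
  [10] .#.#. => #  t=1,i=10
  [9] .#..# => #  t=4,i=8
  [8] .#... => #  t=0,i=0
  [7] ..### => .  t=2,i=5
  [6] ..##. => .  t=0,i=3
  [5] ..#.# => .  t=1,i=9
  [4] ..#.. => .  t=0,i=12
  [3] ...## => .  t=0,i=2
  [2] ...#. => .  t=1,i=3
  [1] ....# => #  t=1,i=7
  [0] ..... => .  t=3,i=3
  bits 01100000111111011011011100000010 = 1627240194

1627240194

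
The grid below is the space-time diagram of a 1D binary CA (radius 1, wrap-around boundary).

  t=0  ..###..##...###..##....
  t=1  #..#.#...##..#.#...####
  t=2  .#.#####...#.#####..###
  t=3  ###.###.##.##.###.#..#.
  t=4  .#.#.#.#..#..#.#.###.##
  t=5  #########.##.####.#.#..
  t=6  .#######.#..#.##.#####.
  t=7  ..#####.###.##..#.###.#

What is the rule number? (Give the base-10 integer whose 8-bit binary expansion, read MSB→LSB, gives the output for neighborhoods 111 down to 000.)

181

  ### -> #   bit 7 = 1  t=0,i=3
  ##. -> .   bit 6 = 0  t=0,i=4
  #.# -> #   bit 5 = 1  t=1,i=4
  #.. -> #   bit 4 = 1  t=0,i=5
  .## -> .   bit 3 = 0  t=0,i=2
  .#. -> #   bit 2 = 1  t=1,i=3
  ..# -> .   bit 1 = 0  t=0,i=1
  ... -> #   bit 0 = 1  t=0,i=0
  bits 10110101 = 181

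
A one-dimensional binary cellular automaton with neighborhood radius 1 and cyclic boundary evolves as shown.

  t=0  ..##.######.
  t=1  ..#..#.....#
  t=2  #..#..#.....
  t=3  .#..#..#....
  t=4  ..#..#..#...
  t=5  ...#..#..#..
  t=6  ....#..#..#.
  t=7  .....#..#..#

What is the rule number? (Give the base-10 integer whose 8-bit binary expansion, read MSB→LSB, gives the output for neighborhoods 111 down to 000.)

  ### -> .   bit 7 = 0  t=0,i=6
  ##. -> .   bit 6 = 0  t=0,i=3
  #.# -> .   bit 5 = 0  t=0,i=4
  #.. -> #   bit 4 = 1  t=0,i=11
  .## -> #   bit 3 = 1  t=0,i=2
  .#. -> .   bit 2 = 0  t=1,i=2
  ..# -> .   bit 1 = 0  t=0,i=1
  ... -> .   bit 0 = 0  t=0,i=0
  bits 00011000 = 24

24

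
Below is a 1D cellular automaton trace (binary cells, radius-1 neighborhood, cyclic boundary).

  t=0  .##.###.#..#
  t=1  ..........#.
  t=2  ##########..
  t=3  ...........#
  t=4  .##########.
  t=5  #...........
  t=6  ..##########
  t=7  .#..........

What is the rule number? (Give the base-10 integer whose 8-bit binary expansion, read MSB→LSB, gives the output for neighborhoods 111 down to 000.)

  [7] ### => .  t=0,i=5
  [6] ##. => .  t=0,i=2
  [5] #.# => .  t=0,i=0
  [4] #.. => .  t=0,i=9
  [3] .## => .  t=0,i=1
  [2] .#. => .  t=0,i=8
  [1] ..# => #  t=0,i=10
  [0] ... => #  t=1,i=0
  bits 00000011 = 3

3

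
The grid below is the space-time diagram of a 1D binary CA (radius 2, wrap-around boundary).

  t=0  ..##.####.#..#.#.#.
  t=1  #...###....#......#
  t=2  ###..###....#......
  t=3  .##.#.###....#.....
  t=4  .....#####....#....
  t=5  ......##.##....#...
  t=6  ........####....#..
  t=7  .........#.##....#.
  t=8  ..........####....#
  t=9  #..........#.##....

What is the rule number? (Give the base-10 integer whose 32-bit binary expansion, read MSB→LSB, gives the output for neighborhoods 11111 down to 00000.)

  nb #####: next=#  (t=4,i=7, bit31=1)
  nb ####.: next=.  (t=0,i=7, bit30=0)
  nb ###.#: next=.  (t=0,i=8, bit29=0)
  nb ###..: next=#  (t=1,i=6, bit28=1)
  nb ##.##: next=#  (t=0,i=4, bit27=1)
  nb ##.#.: next=.  (t=0,i=9, bit26=0)
  nb ##..#: next=.  (t=2,i=3, bit25=0)
  nb ##...: next=#  (t=1,i=1, bit24=1)
  nb #.###: next=#  (t=0,i=5, bit23=1)
  nb #.##.: next=#  (t=5,i=9, bit22=1)
  nb #.#.#: next=.  (t=0,i=15, bit21=0)
  nb #.#..: next=.  (t=0,i=10, bit20=0)
  nb #..##: next=#  (t=2,i=4, bit19=1)
  nb #..#.: next=.  (t=0,i=12, bit18=0)
  nb #...#: next=#  (t=0,i=0, bit17=1)
  nb #....: next=.  (t=1,i=8, bit16=0)
  nb .####: next=#  (t=0,i=6, bit15=1)
  nb .###.: next=#  (t=1,i=5, bit14=1)
  nb .##.#: next=.  (t=0,i=3, bit13=0)
  nb .##..: next=#  (t=1,i=0, bit12=1)
  nb .#.##: next=#  (t=3,i=5, bit11=1)
  nb .#.#.: next=.  (t=0,i=14, bit10=0)
  nb .#..#: next=#  (t=0,i=11, bit9=1)
  nb .#...: next=#  (t=0,i=18, bit8=1)
  nb ..###: next=.  (t=1,i=4, bit7=0)
  nb ..##.: next=.  (t=0,i=2, bit6=0)
  nb ..#.#: next=.  (t=0,i=13, bit5=0)
  nb ..#..: next=.  (t=1,i=11, bit4=0)
  nb ...##: next=.  (t=0,i=1, bit3=0)
  nb ...#.: next=.  (t=1,i=10, bit2=0)
  nb ....#: next=.  (t=1,i=9, bit1=0)
  nb .....: next=.  (t=1,i=14, bit0=0)
  bits 10011001110010101101101100000000 = 2580208384

2580208384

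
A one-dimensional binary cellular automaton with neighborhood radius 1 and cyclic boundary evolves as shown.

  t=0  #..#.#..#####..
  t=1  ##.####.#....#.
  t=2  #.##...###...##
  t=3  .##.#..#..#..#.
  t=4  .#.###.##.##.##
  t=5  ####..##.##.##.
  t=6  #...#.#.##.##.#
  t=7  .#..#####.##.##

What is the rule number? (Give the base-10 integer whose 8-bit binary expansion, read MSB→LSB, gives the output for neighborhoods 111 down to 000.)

  ### -> .   bit 7 = 0  t=0,i=9
  ##. -> .   bit 6 = 0  t=0,i=12
  #.# -> #   bit 5 = 1  t=0,i=4
  #.. -> #   bit 4 = 1  t=0,i=1
  .## -> #   bit 3 = 1  t=0,i=8
  .#. -> #   bit 2 = 1  t=0,i=0
  ..# -> .   bit 1 = 0  t=0,i=2
  ... -> .   bit 0 = 0  t=1,i=10
  bits 00111100 = 60

60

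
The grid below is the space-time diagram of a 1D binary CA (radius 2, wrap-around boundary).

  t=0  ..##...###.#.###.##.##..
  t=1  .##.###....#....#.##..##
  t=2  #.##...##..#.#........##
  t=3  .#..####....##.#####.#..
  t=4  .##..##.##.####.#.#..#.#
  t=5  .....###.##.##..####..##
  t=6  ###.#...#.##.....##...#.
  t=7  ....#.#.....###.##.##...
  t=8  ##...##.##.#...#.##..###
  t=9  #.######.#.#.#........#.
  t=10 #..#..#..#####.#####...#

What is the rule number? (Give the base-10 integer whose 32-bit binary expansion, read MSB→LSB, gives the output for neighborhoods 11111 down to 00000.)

1228121689

  [31] ##### => .  t=3,i=17
  [30] ####. => #  t=3,i=6
  [29] ###.# => .  t=0,i=9
  [28] ###.. => .  t=1,i=6
  [27] ##.## => #  t=0,i=16
  [26] ##.#. => .  t=0,i=10
  [25] ##..# => .  t=1,i=20
  [24] ##... => #  t=0,i=4
  [23] #.### => .  t=0,i=13
  [22] #.##. => .  t=0,i=17
  [21] #.#.# => #  t=0,i=11
  [20] #.#.. => #  t=2,i=13
  [19] #..## => .  t=1,i=21
  [18] #..#. => .  t=2,i=10
  [17] #...# => #  t=0,i=5
  [16] #.... => #  t=0,i=23
  [15] .#### => #  t=3,i=5
  [14] .###. => .  t=0,i=8
  [13] .##.# => #  t=0,i=18
  [12] .##.. => .  t=0,i=3
  [11] .#.## => .  t=0,i=12
  [10] .#.#. => #  t=2,i=12
  [9] .#..# => #  t=3,i=2
  [8] .#... => .  t=1,i=12
  [7] ..### => .  t=0,i=7
  [6] ..##. => #  t=0,i=2
  [5] ..#.# => .  t=1,i=16
  [4] ..#.. => #  t=1,i=11
  [3] ...## => #  t=0,i=1
  [2] ...#. => .  t=1,i=10
  [1] ....# => .  t=0,i=0
  [0] ..... => #  t=2,i=16
  bits 01001001001100111010011001011001 = 1228121689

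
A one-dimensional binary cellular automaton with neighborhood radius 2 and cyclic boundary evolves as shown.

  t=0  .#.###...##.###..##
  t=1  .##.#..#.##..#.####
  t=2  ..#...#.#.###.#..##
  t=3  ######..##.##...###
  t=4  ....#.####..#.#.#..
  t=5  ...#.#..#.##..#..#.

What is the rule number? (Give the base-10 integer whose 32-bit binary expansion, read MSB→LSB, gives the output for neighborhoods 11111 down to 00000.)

1647213012

  #####|.  b31=0 t=3,i=0
  ####.|#  b30=1 t=1,i=17
  ###.#|#  b29=1 t=1,i=18
  ###..|.  b28=0 t=0,i=5
  ##.##|.  b27=0 t=0,i=11
  ##.#.|.  b26=0 t=0,i=0
  ##..#|#  b25=1 t=0,i=15
  ##...|.  b24=0 t=0,i=6
  #.###|.  b23=0 t=0,i=3
  #.##.|.  b22=0 t=1,i=1
  #.#.#|#  b21=1 t=0,i=1
  #.#..|.  b20=0 t=1,i=4
  #..##|#  b19=1 t=0,i=16
  #..#.|#  b18=1 t=1,i=6
  #...#|#  b17=1 t=0,i=7
  #....|.  b16=0 t=4,i=18
  .####|.  b15=0 t=1,i=16
  .###.|#  b14=1 t=0,i=4
  .##.#|#  b13=1 t=0,i=10
  .##..|#  b12=1 t=1,i=10
  .#.##|#  b11=1 t=0,i=2
  .#.#.|.  b10=0 t=2,i=7
  .#..#|.  b9=0 t=1,i=5
  .#...|#  b8=1 t=2,i=3
  ..###|#  b7=1 t=3,i=16
  ..##.|#  b6=1 t=0,i=9
  ..#.#|.  b5=0 t=1,i=7
  ..#..|#  b4=1 t=2,i=2
  ...##|.  b3=0 t=0,i=8
  ...#.|#  b2=1 t=2,i=5
  ....#|.  b1=0 t=4,i=2
  .....|.  b0=0 t=4,i=0
  bits 01100010001011100111100111010100 = 1647213012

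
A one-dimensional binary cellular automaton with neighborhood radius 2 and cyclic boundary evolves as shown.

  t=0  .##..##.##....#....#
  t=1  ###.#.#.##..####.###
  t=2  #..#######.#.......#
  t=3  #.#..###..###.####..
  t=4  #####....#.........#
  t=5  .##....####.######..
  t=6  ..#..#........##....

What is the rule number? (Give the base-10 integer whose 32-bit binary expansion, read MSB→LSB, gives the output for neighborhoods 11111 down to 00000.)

  [31] ##### => #  t=1,i=0
  [30] ####. => .  t=1,i=1
  [29] ###.# => .  t=1,i=2
  [28] ###.. => .  t=3,i=7
  [27] ##.## => .  t=0,i=7
  [26] ##.#. => #  t=1,i=3
  [25] ##..# => .  t=0,i=3
  [24] ##... => .  t=0,i=10
  [23] #.### => .  t=1,i=17
  [22] #.##. => #  t=0,i=1
  [21] #.#.# => #  t=1,i=4
  [20] #.#.. => #  t=2,i=11
  [19] #..## => #  t=0,i=4
  [18] #..#. => #  t=3,i=19
  [17] #...# => .  t=5,i=19
  [16] #.... => .  t=0,i=11
  [15] .#### => .  t=1,i=13
  [14] .###. => .  t=3,i=6
  [13] .##.# => #  t=0,i=6
  [12] .##.. => #  t=0,i=2
  [11] .#.## => #  t=0,i=0
  [10] .#.#. => #  t=1,i=5
  [9] .#..# => #  t=3,i=3
  [8] .#... => #  t=0,i=15
  [7] ..### => .  t=1,i=12
  [6] ..##. => .  t=0,i=5
  [5] ..#.# => #  t=0,i=19
  [4] ..#.. => #  t=0,i=14
  [3] ...## => .  t=2,i=18
  [2] ...#. => #  t=0,i=13
  [1] ....# => #  t=0,i=12
  [0] ..... => #  t=2,i=14
  bits 10000100011111000011111100110111 = 2222735159

2222735159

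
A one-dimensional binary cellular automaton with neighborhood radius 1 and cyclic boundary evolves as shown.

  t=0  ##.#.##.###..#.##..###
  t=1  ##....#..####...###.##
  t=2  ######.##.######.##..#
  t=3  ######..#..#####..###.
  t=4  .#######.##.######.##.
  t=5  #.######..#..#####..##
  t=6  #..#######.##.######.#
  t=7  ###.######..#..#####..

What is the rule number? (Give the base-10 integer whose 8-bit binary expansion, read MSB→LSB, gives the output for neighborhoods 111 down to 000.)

211

  [7] ### => #  t=0,i=0
  [6] ##. => #  t=0,i=1
  [5] #.# => .  t=0,i=2
  [4] #.. => #  t=0,i=11
  [3] .## => .  t=0,i=5
  [2] .#. => .  t=0,i=3
  [1] ..# => #  t=0,i=12
  [0] ... => #  t=1,i=3
  bits 11010011 = 211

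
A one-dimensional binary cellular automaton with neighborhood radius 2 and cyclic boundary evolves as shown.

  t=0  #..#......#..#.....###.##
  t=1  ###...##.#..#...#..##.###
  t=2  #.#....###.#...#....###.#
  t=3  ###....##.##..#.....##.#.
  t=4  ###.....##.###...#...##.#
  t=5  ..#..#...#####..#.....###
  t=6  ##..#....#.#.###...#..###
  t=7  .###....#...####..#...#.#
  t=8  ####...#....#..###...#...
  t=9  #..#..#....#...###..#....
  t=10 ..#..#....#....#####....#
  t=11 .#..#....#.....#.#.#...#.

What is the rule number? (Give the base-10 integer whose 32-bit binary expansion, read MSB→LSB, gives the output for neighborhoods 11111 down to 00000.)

2660530309

  #####|#  b31=1 t=1,i=0
  ####.|.  b30=0 t=1,i=1
  ###.#|.  b29=0 t=0,i=21
  ###..|#  b28=1 t=0,i=0
  ##.##|#  b27=1 t=0,i=22
  ##.#.|#  b26=1 t=1,i=8
  ##..#|#  b25=1 t=0,i=1
  ##...|.  b24=0 t=1,i=3
  #.###|#  b23=1 t=0,i=23
  #.##.|.  b22=0 t=2,i=24
  #.#.#|.  b21=0 t=3,i=23
  #.#..|#  b20=1 t=1,i=9
  #..##|.  b19=0 t=1,i=18
  #..#.|#  b18=1 t=0,i=2
  #...#|.  b17=0 t=1,i=4
  #....|.  b16=0 t=0,i=5
  .####|.  b15=0 t=1,i=23
  .###.|#  b14=1 t=0,i=20
  .##.#|#  b13=1 t=1,i=7
  .##..|#  b12=1 t=3,i=11
  .#.##|#  b11=1 t=3,i=24
  .#.#.|.  b10=0 t=6,i=10
  .#..#|.  b9=0 t=0,i=11
  .#...|.  b8=0 t=0,i=4
  ..###|#  b7=1 t=0,i=19
  ..##.|.  b6=0 t=1,i=6
  ..#.#|.  b5=0 t=6,i=9
  ..#..|.  b4=0 t=0,i=3
  ...##|.  b3=0 t=0,i=18
  ...#.|#  b2=1 t=0,i=9
  ....#|.  b1=0 t=0,i=8
  .....|#  b0=1 t=0,i=6
  bits 10011110100101000111100010000101 = 2660530309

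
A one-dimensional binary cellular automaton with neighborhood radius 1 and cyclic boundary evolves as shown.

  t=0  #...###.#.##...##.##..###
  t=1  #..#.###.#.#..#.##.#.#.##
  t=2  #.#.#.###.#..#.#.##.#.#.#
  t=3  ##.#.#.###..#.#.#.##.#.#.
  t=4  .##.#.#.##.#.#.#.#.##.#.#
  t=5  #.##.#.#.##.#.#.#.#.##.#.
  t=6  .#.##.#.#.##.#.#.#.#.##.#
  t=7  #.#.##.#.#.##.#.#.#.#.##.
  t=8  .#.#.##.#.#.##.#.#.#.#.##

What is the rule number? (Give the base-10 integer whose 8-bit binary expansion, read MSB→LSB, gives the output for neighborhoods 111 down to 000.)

  nb ###: next=#  (t=0,i=5, bit7=1)
  nb ##.: next=#  (t=0,i=0, bit6=1)
  nb #.#: next=#  (t=0,i=7, bit5=1)
  nb #..: next=.  (t=0,i=1, bit4=0)
  nb .##: next=.  (t=0,i=4, bit3=0)
  nb .#.: next=.  (t=0,i=8, bit2=0)
  nb ..#: next=#  (t=0,i=3, bit1=1)
  nb ...: next=.  (t=0,i=2, bit0=0)
  bits 11100010 = 226

226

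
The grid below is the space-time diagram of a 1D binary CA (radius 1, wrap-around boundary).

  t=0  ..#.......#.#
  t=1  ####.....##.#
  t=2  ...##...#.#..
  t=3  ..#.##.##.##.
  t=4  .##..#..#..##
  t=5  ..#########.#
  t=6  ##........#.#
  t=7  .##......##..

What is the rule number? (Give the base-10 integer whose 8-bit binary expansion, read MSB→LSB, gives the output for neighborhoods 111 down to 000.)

86

  nb ###: next=.  (t=1,i=0, bit7=0)
  nb ##.: next=#  (t=1,i=3, bit6=1)
  nb #.#: next=.  (t=0,i=11, bit5=0)
  nb #..: next=#  (t=0,i=0, bit4=1)
  nb .##: next=.  (t=1,i=9, bit3=0)
  nb .#.: next=#  (t=0,i=2, bit2=1)
  nb ..#: next=#  (t=0,i=1, bit1=1)
  nb ...: next=.  (t=0,i=4, bit0=0)
  bits 01010110 = 86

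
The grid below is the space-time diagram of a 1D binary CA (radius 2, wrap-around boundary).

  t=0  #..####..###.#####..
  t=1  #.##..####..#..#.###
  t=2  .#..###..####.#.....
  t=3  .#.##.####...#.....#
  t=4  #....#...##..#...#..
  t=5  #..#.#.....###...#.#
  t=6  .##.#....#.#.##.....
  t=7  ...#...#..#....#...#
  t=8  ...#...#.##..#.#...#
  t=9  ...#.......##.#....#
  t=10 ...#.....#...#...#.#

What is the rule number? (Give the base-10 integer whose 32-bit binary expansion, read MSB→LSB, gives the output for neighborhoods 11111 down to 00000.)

2668364946

  nb #####: next=#  (t=0,i=15, bit31=1)
  nb ####.: next=.  (t=0,i=5, bit30=0)
  nb ###.#: next=.  (t=0,i=11, bit29=0)
  nb ###..: next=#  (t=0,i=6, bit28=1)
  nb ##.##: next=#  (t=0,i=12, bit27=1)
  nb ##.#.: next=#  (t=2,i=13, bit26=1)
  nb ##..#: next=#  (t=0,i=7, bit25=1)
  nb ##...: next=#  (t=3,i=10, bit24=1)
  nb #.###: next=.  (t=0,i=13, bit23=0)
  nb #.##.: next=.  (t=1,i=2, bit22=0)
  nb #.#.#: next=.  (t=3,i=1, bit21=0)
  nb #.#..: next=.  (t=2,i=14, bit20=0)
  nb #..##: next=#  (t=0,i=2, bit19=1)
  nb #..#.: next=#  (t=0,i=19, bit18=1)
  nb #...#: next=.  (t=3,i=11, bit17=0)
  nb #....: next=.  (t=2,i=16, bit16=0)
  nb .####: next=.  (t=0,i=4, bit15=0)
  nb .###.: next=.  (t=0,i=10, bit14=0)
  nb .##.#: next=.  (t=3,i=4, bit13=0)
  nb .##..: next=.  (t=1,i=3, bit12=0)
  nb .#.##: next=.  (t=1,i=16, bit11=0)
  nb .#.#.: next=#  (t=3,i=0, bit10=1)
  nb .#..#: next=.  (t=0,i=1, bit9=0)
  nb .#...: next=.  (t=2,i=15, bit8=0)
  nb ..###: next=#  (t=0,i=3, bit7=1)
  nb ..##.: next=.  (t=4,i=9, bit6=0)
  nb ..#.#: next=.  (t=1,i=15, bit5=0)
  nb ..#..: next=#  (t=0,i=0, bit4=1)
  nb ...##: next=.  (t=4,i=8, bit3=0)
  nb ...#.: next=.  (t=2,i=0, bit2=0)
  nb ....#: next=#  (t=2,i=19, bit1=1)
  nb .....: next=.  (t=2,i=17, bit0=0)
  bits 10011111000011000000010010010010 = 2668364946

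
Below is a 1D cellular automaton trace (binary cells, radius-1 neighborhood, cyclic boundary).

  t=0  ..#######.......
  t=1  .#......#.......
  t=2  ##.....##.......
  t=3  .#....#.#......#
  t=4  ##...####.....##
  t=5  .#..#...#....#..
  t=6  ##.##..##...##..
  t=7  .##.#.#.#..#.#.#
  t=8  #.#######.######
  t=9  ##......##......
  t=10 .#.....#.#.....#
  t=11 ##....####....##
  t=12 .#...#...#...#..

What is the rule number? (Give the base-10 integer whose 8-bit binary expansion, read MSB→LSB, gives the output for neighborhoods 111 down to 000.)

  [7] ### => .  t=0,i=3
  [6] ##. => #  t=0,i=8
  [5] #.# => #  t=3,i=0
  [4] #.. => .  t=0,i=9
  [3] .## => .  t=0,i=2
  [2] .#. => #  t=1,i=1
  [1] ..# => #  t=0,i=1
  [0] ... => .  t=0,i=0
  bits 01100110 = 102

102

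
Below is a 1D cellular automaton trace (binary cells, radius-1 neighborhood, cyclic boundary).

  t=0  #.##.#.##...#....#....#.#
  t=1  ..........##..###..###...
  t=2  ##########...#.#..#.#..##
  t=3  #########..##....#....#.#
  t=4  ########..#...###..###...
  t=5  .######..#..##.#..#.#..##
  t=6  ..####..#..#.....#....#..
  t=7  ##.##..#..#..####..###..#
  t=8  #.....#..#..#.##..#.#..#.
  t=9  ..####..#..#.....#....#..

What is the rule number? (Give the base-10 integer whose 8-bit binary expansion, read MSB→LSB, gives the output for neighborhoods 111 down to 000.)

  [7] ### => #  t=1,i=15
  [6] ##. => .  t=0,i=0
  [5] #.# => .  t=0,i=1
  [4] #.. => .  t=0,i=9
  [3] .## => .  t=0,i=2
  [2] .#. => .  t=0,i=5
  [1] ..# => #  t=0,i=11
  [0] ... => #  t=0,i=10
  bits 10000011 = 131

131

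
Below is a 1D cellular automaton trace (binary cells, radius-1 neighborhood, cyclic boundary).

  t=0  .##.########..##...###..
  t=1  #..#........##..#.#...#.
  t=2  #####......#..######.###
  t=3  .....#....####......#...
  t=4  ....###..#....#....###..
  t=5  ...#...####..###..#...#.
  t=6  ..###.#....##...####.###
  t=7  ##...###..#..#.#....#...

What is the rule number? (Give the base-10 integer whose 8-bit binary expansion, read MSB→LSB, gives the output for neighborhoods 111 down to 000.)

  [7] ### => .  t=0,i=5
  [6] ##. => .  t=0,i=2
  [5] #.# => #  t=0,i=3
  [4] #.. => #  t=0,i=12
  [3] .## => .  t=0,i=1
  [2] .#. => #  t=1,i=0
  [1] ..# => #  t=0,i=0
  [0] ... => .  t=0,i=17
  bits 00110110 = 54

54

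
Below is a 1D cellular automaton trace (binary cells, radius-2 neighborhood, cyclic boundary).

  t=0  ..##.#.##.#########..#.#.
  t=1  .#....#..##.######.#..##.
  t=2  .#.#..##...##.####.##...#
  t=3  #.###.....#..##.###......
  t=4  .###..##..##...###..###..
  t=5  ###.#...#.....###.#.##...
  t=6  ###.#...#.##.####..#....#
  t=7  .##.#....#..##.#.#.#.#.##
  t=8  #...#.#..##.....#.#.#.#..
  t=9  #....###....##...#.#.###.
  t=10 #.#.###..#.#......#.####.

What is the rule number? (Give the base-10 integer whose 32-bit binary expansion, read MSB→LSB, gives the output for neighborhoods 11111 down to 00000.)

3935391385

  #####|#  b31=1 t=0,i=12
  ####.|#  b30=1 t=0,i=17
  ###.#|#  b29=1 t=1,i=17
  ###..|.  b28=0 t=0,i=18
  ##.##|#  b27=1 t=0,i=9
  ##.#.|.  b26=0 t=0,i=4
  ##..#|#  b25=1 t=0,i=19
  ##...|.  b24=0 t=2,i=8
  #.###|#  b23=1 t=0,i=10
  #.##.|.  b22=0 t=0,i=7
  #.#.#|.  b21=0 t=0,i=5
  #.#..|#  b20=1 t=0,i=23
  #..##|.  b19=0 t=1,i=8
  #..#.|.  b18=0 t=0,i=20
  #...#|.  b17=0 t=0,i=0
  #....|#  b16=1 t=1,i=3
  .####|.  b15=0 t=0,i=11
  .###.|#  b14=1 t=3,i=3
  .##.#|.  b13=0 t=0,i=3
  .##..|.  b12=0 t=1,i=23
  .#.##|#  b11=1 t=0,i=6
  .#.#.|#  b10=1 t=0,i=22
  .#..#|#  b9=1 t=1,i=7
  .#...|.  b8=0 t=0,i=24
  ..###|#  b7=1 t=4,i=1
  ..##.|.  b6=0 t=0,i=2
  ..#.#|.  b5=0 t=0,i=21
  ..#..|#  b4=1 t=1,i=1
  ...##|#  b3=1 t=0,i=1
  ...#.|.  b2=0 t=1,i=5
  ....#|.  b1=0 t=1,i=4
  .....|#  b0=1 t=3,i=7
  bits 11101010100100010100111010011001 = 3935391385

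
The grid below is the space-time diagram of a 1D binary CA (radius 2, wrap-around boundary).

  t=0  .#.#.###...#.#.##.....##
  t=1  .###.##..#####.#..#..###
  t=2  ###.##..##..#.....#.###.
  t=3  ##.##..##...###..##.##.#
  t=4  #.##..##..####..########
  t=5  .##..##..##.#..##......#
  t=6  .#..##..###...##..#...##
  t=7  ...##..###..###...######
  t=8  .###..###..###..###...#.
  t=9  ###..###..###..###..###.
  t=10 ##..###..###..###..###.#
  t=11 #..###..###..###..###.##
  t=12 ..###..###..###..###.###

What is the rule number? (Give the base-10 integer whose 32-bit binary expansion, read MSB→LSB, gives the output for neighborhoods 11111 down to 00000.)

1223386620

  ##### -> .   bit 31 = 0  t=1,i=11
  ####. -> #   bit 30 = 1  t=1,i=12
  ###.# -> .   bit 29 = 0  t=1,i=3
  ###.. -> .   bit 28 = 0  t=0,i=7
  ##.## -> #   bit 27 = 1  t=1,i=0
  ##.#. -> .   bit 26 = 0  t=0,i=0
  ##..# -> .   bit 25 = 0  t=1,i=7
  ##... -> .   bit 24 = 0  t=0,i=8
  #.### -> #   bit 23 = 1  t=0,i=5
  #.##. -> #   bit 22 = 1  t=0,i=15
  #.#.# -> #   bit 21 = 1  t=0,i=1
  #.#.. -> .   bit 20 = 0  t=1,i=15
  #..## -> #   bit 19 = 1  t=1,i=8
  #..#. -> .   bit 18 = 0  t=1,i=17
  #...# -> #   bit 17 = 1  t=0,i=9
  #.... -> #   bit 16 = 1  t=0,i=18
  .#### -> .   bit 15 = 0  t=1,i=10
  .###. -> #   bit 14 = 1  t=0,i=6
  .##.# -> #   bit 13 = 1  t=0,i=23
  .##.. -> .   bit 12 = 0  t=0,i=16
  .#.## -> .   bit 11 = 0  t=0,i=4
  .#.#. -> #   bit 10 = 1  t=0,i=2
  .#..# -> .   bit 9 = 0  t=1,i=16
  .#... -> #   bit 8 = 1  t=2,i=13
  ..### -> #   bit 7 = 1  t=1,i=9
  ..##. -> #   bit 6 = 1  t=0,i=22
  ..#.# -> #   bit 5 = 1  t=0,i=11
  ..#.. -> #   bit 4 = 1  t=1,i=18
  ...## -> #   bit 3 = 1  t=0,i=21
  ...#. -> #   bit 2 = 1  t=0,i=10
  ....# -> .   bit 1 = 0  t=0,i=20
  ..... -> .   bit 0 = 0  t=0,i=19
  bits 01001000111010110110010111111100 = 1223386620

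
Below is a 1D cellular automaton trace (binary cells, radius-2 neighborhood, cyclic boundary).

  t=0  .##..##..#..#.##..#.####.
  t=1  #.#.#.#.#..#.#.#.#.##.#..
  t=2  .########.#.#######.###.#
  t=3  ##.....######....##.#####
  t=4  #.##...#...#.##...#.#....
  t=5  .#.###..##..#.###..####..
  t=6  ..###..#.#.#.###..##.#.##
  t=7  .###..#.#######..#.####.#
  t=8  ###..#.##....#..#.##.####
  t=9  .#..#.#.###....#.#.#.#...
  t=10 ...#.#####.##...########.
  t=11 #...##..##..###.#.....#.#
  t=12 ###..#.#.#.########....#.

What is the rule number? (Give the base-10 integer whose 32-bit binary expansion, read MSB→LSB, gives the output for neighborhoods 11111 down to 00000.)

1707048320

  [31] ##### => .  t=2,i=3
  [30] ####. => #  t=0,i=22
  [29] ###.# => #  t=2,i=8
  [28] ###.. => .  t=0,i=23
  [27] ##.## => .  t=2,i=19
  [26] ##.#. => #  t=1,i=21
  [25] ##..# => .  t=0,i=3
  [24] ##... => #  t=3,i=2
  [23] #.### => #  t=0,i=20
  [22] #.##. => .  t=0,i=14
  [21] #.#.# => #  t=1,i=2
  [20] #.#.. => #  t=1,i=8
  [19] #..## => #  t=0,i=0
  [18] #..#. => #  t=0,i=8
  [17] #...# => #  t=4,i=5
  [16] #.... => #  t=3,i=3
  [15] .#### => .  t=0,i=21
  [14] .###. => #  t=2,i=21
  [13] .##.# => #  t=1,i=20
  [12] .##.. => #  t=0,i=2
  [11] .#.## => #  t=0,i=13
  [10] .#.#. => #  t=1,i=1
  [9] .#..# => .  t=0,i=10
  [8] .#... => #  t=4,i=8
  [7] ..### => #  t=3,i=7
  [6] ..##. => .  t=0,i=1
  [5] ..#.# => .  t=0,i=12
  [4] ..#.. => .  t=0,i=9
  [3] ...## => .  t=3,i=6
  [2] ...#. => .  t=4,i=6
  [1] ....# => .  t=3,i=5
  [0] ..... => .  t=3,i=4
  bits 01100101101111110111110110000000 = 1707048320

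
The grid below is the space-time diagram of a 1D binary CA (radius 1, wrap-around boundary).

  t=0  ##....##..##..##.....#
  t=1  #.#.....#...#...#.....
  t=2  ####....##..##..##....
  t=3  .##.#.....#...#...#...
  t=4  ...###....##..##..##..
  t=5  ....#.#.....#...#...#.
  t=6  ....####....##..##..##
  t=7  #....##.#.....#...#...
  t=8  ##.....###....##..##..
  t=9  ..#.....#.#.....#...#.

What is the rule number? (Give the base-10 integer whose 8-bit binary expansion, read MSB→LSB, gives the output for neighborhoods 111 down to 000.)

180

  ### -> #   bit 7 = 1  t=0,i=0
  ##. -> .   bit 6 = 0  t=0,i=1
  #.# -> #   bit 5 = 1  t=1,i=1
  #.. -> #   bit 4 = 1  t=0,i=2
  .## -> .   bit 3 = 0  t=0,i=6
  .#. -> #   bit 2 = 1  t=1,i=0
  ..# -> .   bit 1 = 0  t=0,i=5
  ... -> .   bit 0 = 0  t=0,i=3
  bits 10110100 = 180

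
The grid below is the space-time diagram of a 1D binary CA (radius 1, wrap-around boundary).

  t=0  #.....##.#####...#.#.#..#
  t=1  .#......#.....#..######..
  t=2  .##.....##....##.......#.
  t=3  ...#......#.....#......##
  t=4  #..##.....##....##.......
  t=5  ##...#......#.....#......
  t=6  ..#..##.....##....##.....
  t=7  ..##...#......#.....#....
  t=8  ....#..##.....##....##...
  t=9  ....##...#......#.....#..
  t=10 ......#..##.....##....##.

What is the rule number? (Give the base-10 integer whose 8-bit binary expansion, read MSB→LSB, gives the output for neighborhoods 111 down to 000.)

52

  [7] ### => .  t=0,i=10
  [6] ##. => .  t=0,i=0
  [5] #.# => #  t=0,i=8
  [4] #.. => #  t=0,i=1
  [3] .## => .  t=0,i=6
  [2] .#. => #  t=0,i=17
  [1] ..# => .  t=0,i=5
  [0] ... => .  t=0,i=2
  bits 00110100 = 52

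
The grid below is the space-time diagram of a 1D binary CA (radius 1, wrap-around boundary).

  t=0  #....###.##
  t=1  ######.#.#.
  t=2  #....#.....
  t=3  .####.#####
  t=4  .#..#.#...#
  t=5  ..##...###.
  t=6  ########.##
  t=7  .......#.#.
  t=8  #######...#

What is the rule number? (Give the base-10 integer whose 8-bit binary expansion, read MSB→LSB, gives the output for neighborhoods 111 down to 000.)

91

  [7] ### => .  t=0,i=6
  [6] ##. => #  t=0,i=0
  [5] #.# => .  t=0,i=8
  [4] #.. => #  t=0,i=1
  [3] .## => #  t=0,i=5
  [2] .#. => .  t=1,i=7
  [1] ..# => #  t=0,i=4
  [0] ... => #  t=0,i=2
  bits 01011011 = 91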